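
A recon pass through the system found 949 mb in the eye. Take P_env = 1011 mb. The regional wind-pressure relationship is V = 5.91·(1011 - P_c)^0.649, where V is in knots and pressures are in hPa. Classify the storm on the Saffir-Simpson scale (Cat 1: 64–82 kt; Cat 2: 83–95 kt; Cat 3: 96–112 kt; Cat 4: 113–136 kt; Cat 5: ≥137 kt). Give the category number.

ΔP = 1011 − 949 = 62 mb.
V ≈ 5.91 × 62^0.649 = 5.91 × 14.56 ≈ 86 kt.
86 kt falls in the Category 2 band.

2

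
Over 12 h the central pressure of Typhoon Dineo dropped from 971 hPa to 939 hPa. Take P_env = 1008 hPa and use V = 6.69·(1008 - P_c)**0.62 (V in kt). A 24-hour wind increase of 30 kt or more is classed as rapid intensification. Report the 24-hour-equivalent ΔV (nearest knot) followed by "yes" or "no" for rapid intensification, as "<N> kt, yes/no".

V₁: ΔP = 37, V ≈ 6.69 × 37^0.62 ≈ 62.76 kt.
V₂: ΔP = 69, V ≈ 6.69 × 69^0.62 ≈ 92.37 kt.
ΔV over 12 h = 29.61 kt → 24 h equivalent = 29.61 × 24/12 ≈ 59.22 kt.
59 kt ≥ 30 kt ⇒ rapid intensification.

59 kt, yes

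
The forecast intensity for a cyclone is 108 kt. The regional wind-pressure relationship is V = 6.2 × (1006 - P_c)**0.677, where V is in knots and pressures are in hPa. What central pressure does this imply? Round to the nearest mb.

938 mb

ΔP = (V / 6.2)^(1/0.677) = (108/6.2)^1.477.
108/6.2 = 17.419; 17.419^1.477 ≈ 68.10 mb.
P_c = 1006 − 68.10 = 937.90 ≈ 938 mb.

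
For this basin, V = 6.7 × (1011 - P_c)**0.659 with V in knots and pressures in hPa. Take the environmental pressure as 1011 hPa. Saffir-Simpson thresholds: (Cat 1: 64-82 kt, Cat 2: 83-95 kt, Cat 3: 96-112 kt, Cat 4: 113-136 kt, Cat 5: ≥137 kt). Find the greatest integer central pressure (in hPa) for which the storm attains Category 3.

954 hPa

Category 3 begins at V = 96 kt.
Required ΔP = (96/6.7)^(1/0.659) = 14.328^1.517 ≈ 56.82 hPa.
P_c ≤ 1011 − 56.82 = 954.18, so the highest integer P_c is 954 hPa.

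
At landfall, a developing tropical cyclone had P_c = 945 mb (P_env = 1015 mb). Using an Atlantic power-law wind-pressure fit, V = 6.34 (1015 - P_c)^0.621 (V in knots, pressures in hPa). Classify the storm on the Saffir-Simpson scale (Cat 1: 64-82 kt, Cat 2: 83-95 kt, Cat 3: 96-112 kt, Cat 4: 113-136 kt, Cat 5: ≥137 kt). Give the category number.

2

ΔP = 1015 − 945 = 70 mb.
V ≈ 6.34 × 70^0.621 = 6.34 × 13.99 ≈ 89 kt.
89 kt falls in the Category 2 band.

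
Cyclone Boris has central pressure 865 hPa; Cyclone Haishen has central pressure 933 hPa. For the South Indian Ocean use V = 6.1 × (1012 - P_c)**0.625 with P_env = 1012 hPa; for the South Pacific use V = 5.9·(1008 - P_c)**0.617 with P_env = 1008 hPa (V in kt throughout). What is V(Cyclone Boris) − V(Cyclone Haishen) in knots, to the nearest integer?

Cyclone Boris: ΔP = 147; V ≈ 6.1 × 147^0.625 ≈ 138.01 kt.
Cyclone Haishen: ΔP = 75; V ≈ 5.9 × 75^0.617 ≈ 84.68 kt.
Difference ≈ 138.01 − 84.68 = 53.33 → 53 kt.

53 kt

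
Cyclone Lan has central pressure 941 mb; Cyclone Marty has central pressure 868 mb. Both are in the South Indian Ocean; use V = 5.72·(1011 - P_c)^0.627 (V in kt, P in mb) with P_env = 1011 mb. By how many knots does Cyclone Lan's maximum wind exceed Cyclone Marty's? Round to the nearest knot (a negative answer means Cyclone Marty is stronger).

Cyclone Lan: ΔP = 70; V ≈ 5.72 × 70^0.627 ≈ 82.09 kt.
Cyclone Marty: ΔP = 143; V ≈ 5.72 × 143^0.627 ≈ 128.47 kt.
Difference ≈ 82.09 − 128.47 = -46.38 → -46 kt.

-46 kt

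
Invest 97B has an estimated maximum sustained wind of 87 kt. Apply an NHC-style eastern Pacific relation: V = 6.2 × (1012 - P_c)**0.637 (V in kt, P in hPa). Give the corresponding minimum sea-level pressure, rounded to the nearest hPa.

949 hPa

ΔP = (V / 6.2)^(1/0.637) = (87/6.2)^1.570.
87/6.2 = 14.032; 14.032^1.570 ≈ 63.22 hPa.
P_c = 1012 − 63.22 = 948.78 ≈ 949 hPa.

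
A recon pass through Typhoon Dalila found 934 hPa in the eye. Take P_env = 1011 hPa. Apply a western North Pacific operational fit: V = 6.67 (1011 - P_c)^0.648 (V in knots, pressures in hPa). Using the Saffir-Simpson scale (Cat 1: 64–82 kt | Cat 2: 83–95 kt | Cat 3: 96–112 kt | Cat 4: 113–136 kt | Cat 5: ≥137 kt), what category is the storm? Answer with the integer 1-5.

3

ΔP = 1011 − 934 = 77 hPa.
V ≈ 6.67 × 77^0.648 = 6.67 × 16.69 ≈ 111 kt.
111 kt falls in the Category 3 band.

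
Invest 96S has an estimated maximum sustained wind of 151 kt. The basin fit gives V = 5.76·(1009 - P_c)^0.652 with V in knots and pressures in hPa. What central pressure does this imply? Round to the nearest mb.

859 mb

ΔP = (V / 5.76)^(1/0.652) = (151/5.76)^1.534.
151/5.76 = 26.215; 26.215^1.534 ≈ 149.86 mb.
P_c = 1009 − 149.86 = 859.14 ≈ 859 mb.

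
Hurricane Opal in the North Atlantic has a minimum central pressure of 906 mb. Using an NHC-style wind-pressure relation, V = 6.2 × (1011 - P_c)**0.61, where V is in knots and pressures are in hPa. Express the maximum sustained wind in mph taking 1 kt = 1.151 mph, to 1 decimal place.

ΔP = 1011 − 906 = 105 mb.
V ≈ 6.2 × 105^0.61 = 6.2 × 17.097 ≈ 106.003 kt.
106.003 × 1.151 ≈ 122.01 mph → 122.0 mph.

122.0 mph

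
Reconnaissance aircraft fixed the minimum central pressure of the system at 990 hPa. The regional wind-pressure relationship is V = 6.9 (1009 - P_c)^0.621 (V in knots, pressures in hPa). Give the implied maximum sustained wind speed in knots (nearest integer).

ΔP = 1009 − 990 = 19 hPa.
19^0.621 ≈ 6.225.
V ≈ 6.9 × 6.225 ≈ 42.9 kt.

43 kt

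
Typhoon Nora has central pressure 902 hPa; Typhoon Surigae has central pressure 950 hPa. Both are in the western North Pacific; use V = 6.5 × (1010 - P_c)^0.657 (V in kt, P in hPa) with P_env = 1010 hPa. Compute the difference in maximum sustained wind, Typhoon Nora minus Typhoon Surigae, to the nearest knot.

45 kt

Typhoon Nora: ΔP = 108; V ≈ 6.5 × 108^0.657 ≈ 140.89 kt.
Typhoon Surigae: ΔP = 60; V ≈ 6.5 × 60^0.657 ≈ 95.75 kt.
Difference ≈ 140.89 − 95.75 = 45.14 → 45 kt.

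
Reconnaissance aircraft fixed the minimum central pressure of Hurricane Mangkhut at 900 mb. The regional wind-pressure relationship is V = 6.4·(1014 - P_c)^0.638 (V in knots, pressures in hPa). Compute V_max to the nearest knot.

131 kt

ΔP = 1014 − 900 = 114 mb.
114^0.638 ≈ 20.526.
V ≈ 6.4 × 20.526 ≈ 131.4 kt.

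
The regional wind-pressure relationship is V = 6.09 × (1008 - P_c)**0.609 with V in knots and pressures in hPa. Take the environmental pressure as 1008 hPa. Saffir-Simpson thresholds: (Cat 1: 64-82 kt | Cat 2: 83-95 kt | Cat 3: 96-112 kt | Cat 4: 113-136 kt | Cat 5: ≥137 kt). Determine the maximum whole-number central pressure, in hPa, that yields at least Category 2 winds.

935 hPa

Category 2 begins at V = 83 kt.
Required ΔP = (83/6.09)^(1/0.609) = 13.629^1.642 ≈ 72.92 hPa.
P_c ≤ 1008 − 72.92 = 935.08, so the highest integer P_c is 935 hPa.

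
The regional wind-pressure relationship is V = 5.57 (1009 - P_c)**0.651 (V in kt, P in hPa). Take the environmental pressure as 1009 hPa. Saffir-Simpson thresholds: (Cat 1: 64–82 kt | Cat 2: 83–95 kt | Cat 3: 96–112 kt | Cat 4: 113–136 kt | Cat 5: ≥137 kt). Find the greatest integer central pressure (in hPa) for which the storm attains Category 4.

907 hPa

Category 4 begins at V = 113 kt.
Required ΔP = (113/5.57)^(1/0.651) = 20.287^1.536 ≈ 101.86 hPa.
P_c ≤ 1009 − 101.86 = 907.14, so the highest integer P_c is 907 hPa.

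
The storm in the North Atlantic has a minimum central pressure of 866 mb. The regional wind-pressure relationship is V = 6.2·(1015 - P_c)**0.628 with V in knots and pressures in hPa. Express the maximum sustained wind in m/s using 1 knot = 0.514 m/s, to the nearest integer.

74 m/s

ΔP = 1015 − 866 = 149 mb.
V ≈ 6.2 × 149^0.628 = 6.2 × 23.161 ≈ 143.599 kt.
143.599 × 0.514 ≈ 73.81 m/s → 74 m/s.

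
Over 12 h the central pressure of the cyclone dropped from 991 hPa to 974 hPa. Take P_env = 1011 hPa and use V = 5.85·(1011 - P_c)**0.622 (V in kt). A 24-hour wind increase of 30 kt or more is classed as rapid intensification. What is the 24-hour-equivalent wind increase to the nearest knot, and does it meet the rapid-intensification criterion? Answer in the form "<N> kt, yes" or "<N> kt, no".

35 kt, yes

V₁: ΔP = 20, V ≈ 5.85 × 20^0.622 ≈ 37.70 kt.
V₂: ΔP = 37, V ≈ 5.85 × 37^0.622 ≈ 55.28 kt.
ΔV over 12 h = 17.58 kt → 24 h equivalent = 17.58 × 24/12 ≈ 35.16 kt.
35 kt ≥ 30 kt ⇒ rapid intensification.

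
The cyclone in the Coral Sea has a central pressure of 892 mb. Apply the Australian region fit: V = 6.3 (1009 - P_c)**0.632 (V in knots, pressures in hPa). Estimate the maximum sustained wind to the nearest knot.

ΔP = 1009 − 892 = 117 mb.
117^0.632 ≈ 20.281.
V ≈ 6.3 × 20.281 ≈ 127.8 kt.

128 kt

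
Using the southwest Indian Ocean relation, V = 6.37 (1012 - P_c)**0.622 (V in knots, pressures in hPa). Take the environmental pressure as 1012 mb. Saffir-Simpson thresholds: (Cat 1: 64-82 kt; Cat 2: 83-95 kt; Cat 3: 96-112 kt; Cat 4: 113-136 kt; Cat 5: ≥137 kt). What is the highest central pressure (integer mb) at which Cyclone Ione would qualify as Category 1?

971 mb

Category 1 begins at V = 64 kt.
Required ΔP = (64/6.37)^(1/0.622) = 10.047^1.608 ≈ 40.83 mb.
P_c ≤ 1012 − 40.83 = 971.17, so the highest integer P_c is 971 mb.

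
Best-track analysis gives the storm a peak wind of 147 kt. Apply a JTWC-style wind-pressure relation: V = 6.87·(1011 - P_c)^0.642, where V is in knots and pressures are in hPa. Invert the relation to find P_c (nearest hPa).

ΔP = (V / 6.87)^(1/0.642) = (147/6.87)^1.558.
147/6.87 = 21.397; 21.397^1.558 ≈ 118.09 hPa.
P_c = 1011 − 118.09 = 892.91 ≈ 893 hPa.

893 hPa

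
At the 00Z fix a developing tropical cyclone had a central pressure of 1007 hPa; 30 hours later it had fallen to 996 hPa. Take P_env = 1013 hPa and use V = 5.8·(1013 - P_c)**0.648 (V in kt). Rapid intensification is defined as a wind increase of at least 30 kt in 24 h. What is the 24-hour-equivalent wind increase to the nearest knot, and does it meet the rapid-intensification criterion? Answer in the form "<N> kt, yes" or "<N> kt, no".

14 kt, no

V₁: ΔP = 6, V ≈ 5.8 × 6^0.648 ≈ 18.52 kt.
V₂: ΔP = 17, V ≈ 5.8 × 17^0.648 ≈ 36.37 kt.
ΔV over 30 h = 17.85 kt → 24 h equivalent = 17.85 × 24/30 ≈ 14.28 kt.
14 kt < 30 kt ⇒ not rapid intensification.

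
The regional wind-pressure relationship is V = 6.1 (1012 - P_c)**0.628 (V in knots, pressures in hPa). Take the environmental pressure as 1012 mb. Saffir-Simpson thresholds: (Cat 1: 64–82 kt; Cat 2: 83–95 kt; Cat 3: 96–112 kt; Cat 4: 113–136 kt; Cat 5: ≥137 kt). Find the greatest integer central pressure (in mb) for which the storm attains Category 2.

948 mb

Category 2 begins at V = 83 kt.
Required ΔP = (83/6.1)^(1/0.628) = 13.607^1.592 ≈ 63.88 mb.
P_c ≤ 1012 − 63.88 = 948.12, so the highest integer P_c is 948 mb.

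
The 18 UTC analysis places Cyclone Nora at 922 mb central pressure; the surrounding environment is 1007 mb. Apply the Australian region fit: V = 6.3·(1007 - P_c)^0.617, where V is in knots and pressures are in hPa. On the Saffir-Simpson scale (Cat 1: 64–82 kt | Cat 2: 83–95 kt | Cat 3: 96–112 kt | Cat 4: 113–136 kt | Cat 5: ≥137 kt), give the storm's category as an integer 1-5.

ΔP = 1007 − 922 = 85 mb.
V ≈ 6.3 × 85^0.617 = 6.3 × 15.50 ≈ 98 kt.
98 kt falls in the Category 3 band.

3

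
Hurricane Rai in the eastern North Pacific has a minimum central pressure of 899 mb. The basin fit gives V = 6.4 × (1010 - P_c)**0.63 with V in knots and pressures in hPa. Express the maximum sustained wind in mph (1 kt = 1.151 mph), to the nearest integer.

143 mph

ΔP = 1010 − 899 = 111 mb.
V ≈ 6.4 × 111^0.63 = 6.4 × 19.434 ≈ 124.375 kt.
124.375 × 1.151 ≈ 143.16 mph → 143 mph.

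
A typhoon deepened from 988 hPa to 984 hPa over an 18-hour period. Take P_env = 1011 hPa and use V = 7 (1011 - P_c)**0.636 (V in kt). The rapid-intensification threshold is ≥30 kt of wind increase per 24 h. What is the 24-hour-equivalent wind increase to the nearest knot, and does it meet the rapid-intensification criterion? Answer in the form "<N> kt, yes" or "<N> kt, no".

7 kt, no

V₁: ΔP = 23, V ≈ 7 × 23^0.636 ≈ 51.42 kt.
V₂: ΔP = 27, V ≈ 7 × 27^0.636 ≈ 56.94 kt.
ΔV over 18 h = 5.52 kt → 24 h equivalent = 5.52 × 24/18 ≈ 7.36 kt.
7 kt < 30 kt ⇒ not rapid intensification.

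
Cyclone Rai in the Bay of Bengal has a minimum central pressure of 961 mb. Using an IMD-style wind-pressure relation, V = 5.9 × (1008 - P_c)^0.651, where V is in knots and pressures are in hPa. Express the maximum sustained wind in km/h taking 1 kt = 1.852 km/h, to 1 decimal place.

134.0 km/h

ΔP = 1008 − 961 = 47 mb.
V ≈ 5.9 × 47^0.651 = 5.9 × 12.261 ≈ 72.342 kt.
72.342 × 1.852 ≈ 133.98 km/h → 134.0 km/h.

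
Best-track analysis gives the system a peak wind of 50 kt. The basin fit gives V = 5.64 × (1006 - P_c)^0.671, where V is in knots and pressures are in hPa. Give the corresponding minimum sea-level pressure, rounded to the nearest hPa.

980 hPa

ΔP = (V / 5.64)^(1/0.671) = (50/5.64)^1.490.
50/5.64 = 8.865; 8.865^1.490 ≈ 25.84 hPa.
P_c = 1006 − 25.84 = 980.16 ≈ 980 hPa.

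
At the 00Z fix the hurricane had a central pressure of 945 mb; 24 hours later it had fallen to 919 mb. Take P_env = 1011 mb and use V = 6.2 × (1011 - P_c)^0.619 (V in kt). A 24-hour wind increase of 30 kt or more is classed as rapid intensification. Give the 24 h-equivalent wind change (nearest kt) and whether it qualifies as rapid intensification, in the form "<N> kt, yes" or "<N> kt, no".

19 kt, no

V₁: ΔP = 66, V ≈ 6.2 × 66^0.619 ≈ 82.93 kt.
V₂: ΔP = 92, V ≈ 6.2 × 92^0.619 ≈ 101.85 kt.
ΔV over 24 h = 18.92 kt → 24 h equivalent = 18.92 × 24/24 ≈ 18.92 kt.
19 kt < 30 kt ⇒ not rapid intensification.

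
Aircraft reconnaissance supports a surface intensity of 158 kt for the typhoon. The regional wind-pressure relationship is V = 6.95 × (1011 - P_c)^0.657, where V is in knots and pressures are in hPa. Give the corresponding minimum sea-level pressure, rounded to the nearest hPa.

ΔP = (V / 6.95)^(1/0.657) = (158/6.95)^1.522.
158/6.95 = 22.734; 22.734^1.522 ≈ 116.13 hPa.
P_c = 1011 − 116.13 = 894.87 ≈ 895 hPa.

895 hPa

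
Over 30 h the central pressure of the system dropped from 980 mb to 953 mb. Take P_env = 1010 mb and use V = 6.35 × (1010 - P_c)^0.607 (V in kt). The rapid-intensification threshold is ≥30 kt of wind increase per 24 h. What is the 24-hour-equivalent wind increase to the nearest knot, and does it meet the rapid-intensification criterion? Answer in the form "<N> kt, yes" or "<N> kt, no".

19 kt, no

V₁: ΔP = 30, V ≈ 6.35 × 30^0.607 ≈ 50.05 kt.
V₂: ΔP = 57, V ≈ 6.35 × 57^0.607 ≈ 73.89 kt.
ΔV over 30 h = 23.84 kt → 24 h equivalent = 23.84 × 24/30 ≈ 19.07 kt.
19 kt < 30 kt ⇒ not rapid intensification.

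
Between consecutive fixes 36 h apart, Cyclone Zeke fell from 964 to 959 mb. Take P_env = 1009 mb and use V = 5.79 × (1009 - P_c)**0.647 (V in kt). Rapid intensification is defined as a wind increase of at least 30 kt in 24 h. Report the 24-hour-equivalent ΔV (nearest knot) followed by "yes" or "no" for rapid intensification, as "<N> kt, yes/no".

V₁: ΔP = 45, V ≈ 5.79 × 45^0.647 ≈ 67.97 kt.
V₂: ΔP = 50, V ≈ 5.79 × 50^0.647 ≈ 72.76 kt.
ΔV over 36 h = 4.79 kt → 24 h equivalent = 4.79 × 24/36 ≈ 3.19 kt.
3 kt < 30 kt ⇒ not rapid intensification.

3 kt, no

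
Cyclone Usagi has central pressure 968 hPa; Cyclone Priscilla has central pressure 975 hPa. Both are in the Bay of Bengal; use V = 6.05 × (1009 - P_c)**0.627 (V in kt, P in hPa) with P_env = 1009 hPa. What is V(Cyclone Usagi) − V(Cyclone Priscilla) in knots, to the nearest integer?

7 kt

Cyclone Usagi: ΔP = 41; V ≈ 6.05 × 41^0.627 ≈ 62.08 kt.
Cyclone Priscilla: ΔP = 34; V ≈ 6.05 × 34^0.627 ≈ 55.21 kt.
Difference ≈ 62.08 − 55.21 = 6.87 → 7 kt.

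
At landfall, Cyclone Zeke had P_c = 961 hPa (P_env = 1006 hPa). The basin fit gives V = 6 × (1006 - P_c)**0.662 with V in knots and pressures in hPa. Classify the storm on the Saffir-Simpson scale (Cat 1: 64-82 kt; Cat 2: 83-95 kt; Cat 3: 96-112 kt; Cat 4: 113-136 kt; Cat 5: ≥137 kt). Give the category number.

ΔP = 1006 − 961 = 45 hPa.
V ≈ 6 × 45^0.662 = 6 × 12.43 ≈ 75 kt.
75 kt falls in the Category 1 band.

1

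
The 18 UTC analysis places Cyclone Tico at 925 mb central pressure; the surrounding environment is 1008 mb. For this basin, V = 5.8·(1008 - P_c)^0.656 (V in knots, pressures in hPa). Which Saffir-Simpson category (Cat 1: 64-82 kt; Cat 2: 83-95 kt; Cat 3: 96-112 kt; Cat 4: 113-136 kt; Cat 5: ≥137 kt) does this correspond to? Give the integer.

ΔP = 1008 − 925 = 83 mb.
V ≈ 5.8 × 83^0.656 = 5.8 × 18.15 ≈ 105 kt.
105 kt falls in the Category 3 band.

3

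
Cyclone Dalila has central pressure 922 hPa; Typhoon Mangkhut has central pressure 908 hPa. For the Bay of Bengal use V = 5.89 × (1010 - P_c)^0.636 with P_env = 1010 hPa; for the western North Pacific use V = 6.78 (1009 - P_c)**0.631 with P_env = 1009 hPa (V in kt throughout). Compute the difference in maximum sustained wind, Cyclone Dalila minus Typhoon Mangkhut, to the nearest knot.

-23 kt

Cyclone Dalila: ΔP = 88; V ≈ 5.89 × 88^0.636 ≈ 101.58 kt.
Typhoon Mangkhut: ΔP = 101; V ≈ 6.78 × 101^0.631 ≈ 124.73 kt.
Difference ≈ 101.58 − 124.73 = -23.15 → -23 kt.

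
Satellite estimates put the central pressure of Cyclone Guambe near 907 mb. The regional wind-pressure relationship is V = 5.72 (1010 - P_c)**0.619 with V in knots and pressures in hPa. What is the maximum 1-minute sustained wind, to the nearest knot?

ΔP = 1010 − 907 = 103 mb.
103^0.619 ≈ 17.618.
V ≈ 5.72 × 17.618 ≈ 100.8 kt.

101 kt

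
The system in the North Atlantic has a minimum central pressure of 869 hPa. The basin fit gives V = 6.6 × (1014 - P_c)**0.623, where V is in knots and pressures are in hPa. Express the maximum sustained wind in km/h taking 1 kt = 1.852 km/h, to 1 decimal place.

271.5 km/h

ΔP = 1014 − 869 = 145 hPa.
V ≈ 6.6 × 145^0.623 = 6.6 × 22.209 ≈ 146.581 kt.
146.581 × 1.852 ≈ 271.47 km/h → 271.5 km/h.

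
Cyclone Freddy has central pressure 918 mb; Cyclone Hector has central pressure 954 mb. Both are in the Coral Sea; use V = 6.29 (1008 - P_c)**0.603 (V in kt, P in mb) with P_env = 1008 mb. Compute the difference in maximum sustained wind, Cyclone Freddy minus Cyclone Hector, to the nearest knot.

25 kt

Cyclone Freddy: ΔP = 90; V ≈ 6.29 × 90^0.603 ≈ 94.85 kt.
Cyclone Hector: ΔP = 54; V ≈ 6.29 × 54^0.603 ≈ 69.71 kt.
Difference ≈ 94.85 − 69.71 = 25.14 → 25 kt.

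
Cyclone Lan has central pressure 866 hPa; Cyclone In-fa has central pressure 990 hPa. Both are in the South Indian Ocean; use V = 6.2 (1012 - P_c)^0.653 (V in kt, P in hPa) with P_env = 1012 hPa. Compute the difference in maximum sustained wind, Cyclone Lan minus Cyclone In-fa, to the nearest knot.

Cyclone Lan: ΔP = 146; V ≈ 6.2 × 146^0.653 ≈ 160.59 kt.
Cyclone In-fa: ΔP = 22; V ≈ 6.2 × 22^0.653 ≈ 46.67 kt.
Difference ≈ 160.59 − 46.67 = 113.92 → 114 kt.

114 kt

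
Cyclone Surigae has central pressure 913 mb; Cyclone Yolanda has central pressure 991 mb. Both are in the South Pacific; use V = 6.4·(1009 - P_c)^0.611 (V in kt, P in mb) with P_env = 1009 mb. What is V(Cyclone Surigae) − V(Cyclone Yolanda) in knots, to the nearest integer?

67 kt

Cyclone Surigae: ΔP = 96; V ≈ 6.4 × 96^0.611 ≈ 104.08 kt.
Cyclone Yolanda: ΔP = 18; V ≈ 6.4 × 18^0.611 ≈ 37.42 kt.
Difference ≈ 104.08 − 37.42 = 66.66 → 67 kt.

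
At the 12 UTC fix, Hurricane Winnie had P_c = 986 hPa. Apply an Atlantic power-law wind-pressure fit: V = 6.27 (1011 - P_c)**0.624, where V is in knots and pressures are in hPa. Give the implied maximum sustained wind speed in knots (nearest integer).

ΔP = 1011 − 986 = 25 hPa.
25^0.624 ≈ 7.453.
V ≈ 6.27 × 7.453 ≈ 46.7 kt.

47 kt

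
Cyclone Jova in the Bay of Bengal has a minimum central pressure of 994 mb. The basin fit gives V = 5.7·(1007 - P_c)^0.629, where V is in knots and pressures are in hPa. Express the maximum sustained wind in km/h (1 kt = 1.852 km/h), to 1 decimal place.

53.0 km/h

ΔP = 1007 − 994 = 13 mb.
V ≈ 5.7 × 13^0.629 = 5.7 × 5.020 ≈ 28.612 kt.
28.612 × 1.852 ≈ 52.99 km/h → 53.0 km/h.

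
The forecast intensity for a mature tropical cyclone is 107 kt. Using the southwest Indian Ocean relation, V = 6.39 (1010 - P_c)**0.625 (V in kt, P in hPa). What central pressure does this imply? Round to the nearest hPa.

ΔP = (V / 6.39)^(1/0.625) = (107/6.39)^1.600.
107/6.39 = 16.745; 16.745^1.600 ≈ 90.83 hPa.
P_c = 1010 − 90.83 = 919.17 ≈ 919 hPa.

919 hPa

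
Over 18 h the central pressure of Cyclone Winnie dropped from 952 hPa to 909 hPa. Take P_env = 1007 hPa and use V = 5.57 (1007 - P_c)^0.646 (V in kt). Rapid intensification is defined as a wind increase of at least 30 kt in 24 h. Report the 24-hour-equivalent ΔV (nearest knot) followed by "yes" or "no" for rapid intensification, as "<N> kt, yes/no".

45 kt, yes

V₁: ΔP = 55, V ≈ 5.57 × 55^0.646 ≈ 74.15 kt.
V₂: ΔP = 98, V ≈ 5.57 × 98^0.646 ≈ 107.69 kt.
ΔV over 18 h = 33.54 kt → 24 h equivalent = 33.54 × 24/18 ≈ 44.72 kt.
45 kt ≥ 30 kt ⇒ rapid intensification.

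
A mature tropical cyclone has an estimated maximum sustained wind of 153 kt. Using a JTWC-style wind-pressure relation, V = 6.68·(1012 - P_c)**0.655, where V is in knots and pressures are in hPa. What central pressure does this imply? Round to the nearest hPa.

ΔP = (V / 6.68)^(1/0.655) = (153/6.68)^1.527.
153/6.68 = 22.904; 22.904^1.527 ≈ 119.18 hPa.
P_c = 1012 − 119.18 = 892.82 ≈ 893 hPa.

893 hPa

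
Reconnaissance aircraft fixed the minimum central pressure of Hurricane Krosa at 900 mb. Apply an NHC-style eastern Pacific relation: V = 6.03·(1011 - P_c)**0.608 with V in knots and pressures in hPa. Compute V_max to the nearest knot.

ΔP = 1011 − 900 = 111 mb.
111^0.608 ≈ 17.521.
V ≈ 6.03 × 17.521 ≈ 105.7 kt.

106 kt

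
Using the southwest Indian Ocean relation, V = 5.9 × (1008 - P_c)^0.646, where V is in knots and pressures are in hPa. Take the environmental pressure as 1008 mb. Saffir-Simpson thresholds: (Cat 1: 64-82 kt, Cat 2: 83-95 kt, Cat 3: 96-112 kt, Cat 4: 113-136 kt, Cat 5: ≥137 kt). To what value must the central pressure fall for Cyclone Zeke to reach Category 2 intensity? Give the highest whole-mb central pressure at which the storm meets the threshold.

Category 2 begins at V = 83 kt.
Required ΔP = (83/5.9)^(1/0.646) = 14.068^1.548 ≈ 59.90 mb.
P_c ≤ 1008 − 59.90 = 948.10, so the highest integer P_c is 948 mb.

948 mb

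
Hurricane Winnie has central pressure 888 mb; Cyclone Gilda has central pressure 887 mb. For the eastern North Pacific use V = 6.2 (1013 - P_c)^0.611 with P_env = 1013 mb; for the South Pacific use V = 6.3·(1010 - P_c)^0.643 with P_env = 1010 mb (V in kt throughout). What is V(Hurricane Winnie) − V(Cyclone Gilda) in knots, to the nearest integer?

-21 kt

Hurricane Winnie: ΔP = 125; V ≈ 6.2 × 125^0.611 ≈ 118.47 kt.
Cyclone Gilda: ΔP = 123; V ≈ 6.3 × 123^0.643 ≈ 139.04 kt.
Difference ≈ 118.47 − 139.04 = -20.57 → -21 kt.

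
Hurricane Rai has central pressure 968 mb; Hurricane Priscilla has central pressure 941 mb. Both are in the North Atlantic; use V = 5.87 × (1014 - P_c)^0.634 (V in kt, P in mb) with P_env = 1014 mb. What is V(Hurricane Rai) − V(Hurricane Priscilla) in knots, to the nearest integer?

Hurricane Rai: ΔP = 46; V ≈ 5.87 × 46^0.634 ≈ 66.50 kt.
Hurricane Priscilla: ΔP = 73; V ≈ 5.87 × 73^0.634 ≈ 89.12 kt.
Difference ≈ 66.50 − 89.12 = -22.62 → -23 kt.

-23 kt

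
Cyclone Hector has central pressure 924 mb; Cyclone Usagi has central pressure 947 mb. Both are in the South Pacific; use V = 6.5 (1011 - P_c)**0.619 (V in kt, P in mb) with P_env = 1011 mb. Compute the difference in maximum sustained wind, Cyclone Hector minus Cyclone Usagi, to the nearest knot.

Cyclone Hector: ΔP = 87; V ≈ 6.5 × 87^0.619 ≈ 103.15 kt.
Cyclone Usagi: ΔP = 64; V ≈ 6.5 × 64^0.619 ≈ 85.30 kt.
Difference ≈ 103.15 − 85.30 = 17.85 → 18 kt.

18 kt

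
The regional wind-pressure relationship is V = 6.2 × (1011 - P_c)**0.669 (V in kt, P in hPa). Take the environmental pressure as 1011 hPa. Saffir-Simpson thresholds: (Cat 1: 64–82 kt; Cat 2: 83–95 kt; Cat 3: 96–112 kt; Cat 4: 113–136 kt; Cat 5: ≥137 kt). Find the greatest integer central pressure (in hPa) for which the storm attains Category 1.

Category 1 begins at V = 64 kt.
Required ΔP = (64/6.2)^(1/0.669) = 10.323^1.495 ≈ 32.76 hPa.
P_c ≤ 1011 − 32.76 = 978.24, so the highest integer P_c is 978 hPa.

978 hPa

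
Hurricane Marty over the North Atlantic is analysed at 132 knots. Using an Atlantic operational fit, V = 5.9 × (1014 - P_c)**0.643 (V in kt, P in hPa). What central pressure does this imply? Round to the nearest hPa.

888 hPa

ΔP = (V / 5.9)^(1/0.643) = (132/5.9)^1.555.
132/5.9 = 22.373; 22.373^1.555 ≈ 125.63 hPa.
P_c = 1014 − 125.63 = 888.37 ≈ 888 hPa.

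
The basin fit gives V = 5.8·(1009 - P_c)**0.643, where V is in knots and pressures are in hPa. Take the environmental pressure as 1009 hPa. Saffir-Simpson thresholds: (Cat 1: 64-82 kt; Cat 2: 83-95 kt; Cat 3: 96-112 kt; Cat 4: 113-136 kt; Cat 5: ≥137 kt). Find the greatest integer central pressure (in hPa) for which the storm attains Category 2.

Category 2 begins at V = 83 kt.
Required ΔP = (83/5.8)^(1/0.643) = 14.310^1.555 ≈ 62.70 hPa.
P_c ≤ 1009 − 62.70 = 946.30, so the highest integer P_c is 946 hPa.

946 hPa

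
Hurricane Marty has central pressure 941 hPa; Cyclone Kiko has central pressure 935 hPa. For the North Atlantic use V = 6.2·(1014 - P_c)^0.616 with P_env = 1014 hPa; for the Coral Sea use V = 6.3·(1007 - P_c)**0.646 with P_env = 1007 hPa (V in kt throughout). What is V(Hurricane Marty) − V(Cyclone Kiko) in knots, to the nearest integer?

Hurricane Marty: ΔP = 73; V ≈ 6.2 × 73^0.616 ≈ 87.14 kt.
Cyclone Kiko: ΔP = 72; V ≈ 6.3 × 72^0.646 ≈ 99.81 kt.
Difference ≈ 87.14 − 99.81 = -12.67 → -13 kt.

-13 kt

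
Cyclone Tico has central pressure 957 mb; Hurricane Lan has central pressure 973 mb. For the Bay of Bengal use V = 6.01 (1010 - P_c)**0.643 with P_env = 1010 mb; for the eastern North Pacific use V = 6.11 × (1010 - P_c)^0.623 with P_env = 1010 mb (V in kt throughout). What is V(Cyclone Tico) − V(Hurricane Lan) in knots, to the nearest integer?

19 kt

Cyclone Tico: ΔP = 53; V ≈ 6.01 × 53^0.643 ≈ 77.19 kt.
Hurricane Lan: ΔP = 37; V ≈ 6.11 × 37^0.623 ≈ 57.95 kt.
Difference ≈ 77.19 − 57.95 = 19.24 → 19 kt.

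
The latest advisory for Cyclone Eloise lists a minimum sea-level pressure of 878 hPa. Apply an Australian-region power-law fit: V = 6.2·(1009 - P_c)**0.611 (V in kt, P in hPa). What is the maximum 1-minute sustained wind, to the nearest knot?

122 kt

ΔP = 1009 − 878 = 131 hPa.
131^0.611 ≈ 19.663.
V ≈ 6.2 × 19.663 ≈ 121.9 kt.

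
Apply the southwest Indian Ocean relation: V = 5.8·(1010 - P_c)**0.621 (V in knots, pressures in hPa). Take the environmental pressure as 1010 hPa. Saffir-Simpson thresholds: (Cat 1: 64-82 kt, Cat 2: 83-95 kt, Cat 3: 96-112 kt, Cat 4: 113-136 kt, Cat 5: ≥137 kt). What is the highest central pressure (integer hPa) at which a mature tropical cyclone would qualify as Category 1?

Category 1 begins at V = 64 kt.
Required ΔP = (64/5.8)^(1/0.621) = 11.034^1.610 ≈ 47.77 hPa.
P_c ≤ 1010 − 47.77 = 962.23, so the highest integer P_c is 962 hPa.

962 hPa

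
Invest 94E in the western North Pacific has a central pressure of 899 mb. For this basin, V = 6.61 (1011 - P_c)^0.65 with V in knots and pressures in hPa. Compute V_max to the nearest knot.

142 kt

ΔP = 1011 − 899 = 112 mb.
112^0.65 ≈ 21.478.
V ≈ 6.61 × 21.478 ≈ 142.0 kt.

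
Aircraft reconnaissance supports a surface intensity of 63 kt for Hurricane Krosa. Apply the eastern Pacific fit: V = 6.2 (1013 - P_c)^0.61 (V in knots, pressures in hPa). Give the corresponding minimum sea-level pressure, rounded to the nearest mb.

968 mb

ΔP = (V / 6.2)^(1/0.61) = (63/6.2)^1.639.
63/6.2 = 10.161; 10.161^1.639 ≈ 44.74 mb.
P_c = 1013 − 44.74 = 968.26 ≈ 968 mb.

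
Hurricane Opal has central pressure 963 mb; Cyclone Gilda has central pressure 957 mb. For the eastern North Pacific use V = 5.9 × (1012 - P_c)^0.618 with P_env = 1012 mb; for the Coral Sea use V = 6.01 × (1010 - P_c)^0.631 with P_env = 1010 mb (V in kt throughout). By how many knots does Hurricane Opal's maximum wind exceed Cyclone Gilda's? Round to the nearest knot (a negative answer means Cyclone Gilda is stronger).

-8 kt

Hurricane Opal: ΔP = 49; V ≈ 5.9 × 49^0.618 ≈ 65.37 kt.
Cyclone Gilda: ΔP = 53; V ≈ 6.01 × 53^0.631 ≈ 73.60 kt.
Difference ≈ 65.37 − 73.60 = -8.23 → -8 kt.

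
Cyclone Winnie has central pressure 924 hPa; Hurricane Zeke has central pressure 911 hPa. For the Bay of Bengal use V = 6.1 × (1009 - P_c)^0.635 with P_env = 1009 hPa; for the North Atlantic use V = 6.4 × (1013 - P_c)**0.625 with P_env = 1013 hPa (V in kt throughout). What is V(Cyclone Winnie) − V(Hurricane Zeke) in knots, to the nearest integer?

Cyclone Winnie: ΔP = 85; V ≈ 6.1 × 85^0.635 ≈ 102.45 kt.
Hurricane Zeke: ΔP = 102; V ≈ 6.4 × 102^0.625 ≈ 115.23 kt.
Difference ≈ 102.45 − 115.23 = -12.78 → -13 kt.

-13 kt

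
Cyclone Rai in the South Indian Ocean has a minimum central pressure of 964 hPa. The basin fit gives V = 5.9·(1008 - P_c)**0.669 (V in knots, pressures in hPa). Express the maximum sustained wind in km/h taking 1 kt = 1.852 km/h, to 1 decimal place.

137.4 km/h

ΔP = 1008 − 964 = 44 hPa.
V ≈ 5.9 × 44^0.669 = 5.9 × 12.574 ≈ 74.186 kt.
74.186 × 1.852 ≈ 137.39 km/h → 137.4 km/h.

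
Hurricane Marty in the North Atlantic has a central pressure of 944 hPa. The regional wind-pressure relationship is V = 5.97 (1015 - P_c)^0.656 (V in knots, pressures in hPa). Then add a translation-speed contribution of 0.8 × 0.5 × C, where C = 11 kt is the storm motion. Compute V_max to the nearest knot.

102 kt

ΔP = 1015 − 944 = 71 hPa.
71^0.656 ≈ 16.384.
V ≈ 5.97 × 16.384 ≈ 97.8 kt.
Translation term: 0.8 × 0.5 × 11 = 4.4 kt.
Corrected V ≈ 102.2 kt → 102 kt.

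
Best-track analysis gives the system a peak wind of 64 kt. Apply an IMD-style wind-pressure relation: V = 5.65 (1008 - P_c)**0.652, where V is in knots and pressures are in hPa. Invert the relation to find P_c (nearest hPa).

967 hPa

ΔP = (V / 5.65)^(1/0.652) = (64/5.65)^1.534.
64/5.65 = 11.327; 11.327^1.534 ≈ 41.38 hPa.
P_c = 1008 − 41.38 = 966.62 ≈ 967 hPa.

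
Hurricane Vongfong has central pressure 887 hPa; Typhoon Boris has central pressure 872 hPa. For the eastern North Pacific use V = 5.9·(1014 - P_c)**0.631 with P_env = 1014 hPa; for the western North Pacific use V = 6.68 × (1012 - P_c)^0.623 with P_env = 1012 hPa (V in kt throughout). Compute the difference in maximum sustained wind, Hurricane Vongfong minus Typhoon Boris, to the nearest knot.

-20 kt

Hurricane Vongfong: ΔP = 127; V ≈ 5.9 × 127^0.631 ≈ 125.42 kt.
Typhoon Boris: ΔP = 140; V ≈ 6.68 × 140^0.623 ≈ 145.15 kt.
Difference ≈ 125.42 − 145.15 = -19.73 → -20 kt.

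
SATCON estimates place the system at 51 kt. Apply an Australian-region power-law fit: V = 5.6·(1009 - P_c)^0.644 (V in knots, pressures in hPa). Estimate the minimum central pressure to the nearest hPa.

978 hPa

ΔP = (V / 5.6)^(1/0.644) = (51/5.6)^1.553.
51/5.6 = 9.107; 9.107^1.553 ≈ 30.88 hPa.
P_c = 1009 − 30.88 = 978.12 ≈ 978 hPa.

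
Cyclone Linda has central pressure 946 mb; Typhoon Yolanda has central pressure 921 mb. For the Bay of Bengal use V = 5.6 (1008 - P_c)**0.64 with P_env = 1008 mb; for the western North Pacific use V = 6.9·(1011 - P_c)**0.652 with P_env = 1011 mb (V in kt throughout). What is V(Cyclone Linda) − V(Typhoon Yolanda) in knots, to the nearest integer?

-51 kt

Cyclone Linda: ΔP = 62; V ≈ 5.6 × 62^0.64 ≈ 78.58 kt.
Typhoon Yolanda: ΔP = 90; V ≈ 6.9 × 90^0.652 ≈ 129.72 kt.
Difference ≈ 78.58 − 129.72 = -51.14 → -51 kt.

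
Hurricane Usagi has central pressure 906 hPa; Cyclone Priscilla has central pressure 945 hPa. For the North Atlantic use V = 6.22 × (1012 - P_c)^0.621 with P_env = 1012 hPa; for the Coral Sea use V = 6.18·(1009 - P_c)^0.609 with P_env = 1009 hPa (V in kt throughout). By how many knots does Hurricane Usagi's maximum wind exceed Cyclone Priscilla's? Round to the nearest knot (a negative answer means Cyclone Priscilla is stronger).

35 kt

Hurricane Usagi: ΔP = 106; V ≈ 6.22 × 106^0.621 ≈ 112.59 kt.
Cyclone Priscilla: ΔP = 64; V ≈ 6.18 × 64^0.609 ≈ 77.80 kt.
Difference ≈ 112.59 − 77.80 = 34.79 → 35 kt.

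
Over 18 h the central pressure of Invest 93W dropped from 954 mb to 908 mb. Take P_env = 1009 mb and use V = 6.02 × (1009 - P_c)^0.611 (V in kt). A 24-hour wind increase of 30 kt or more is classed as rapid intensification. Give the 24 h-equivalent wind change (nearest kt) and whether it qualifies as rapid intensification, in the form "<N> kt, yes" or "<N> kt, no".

V₁: ΔP = 55, V ≈ 6.02 × 55^0.611 ≈ 69.66 kt.
V₂: ΔP = 101, V ≈ 6.02 × 101^0.611 ≈ 100.98 kt.
ΔV over 18 h = 31.32 kt → 24 h equivalent = 31.32 × 24/18 ≈ 41.76 kt.
42 kt ≥ 30 kt ⇒ rapid intensification.

42 kt, yes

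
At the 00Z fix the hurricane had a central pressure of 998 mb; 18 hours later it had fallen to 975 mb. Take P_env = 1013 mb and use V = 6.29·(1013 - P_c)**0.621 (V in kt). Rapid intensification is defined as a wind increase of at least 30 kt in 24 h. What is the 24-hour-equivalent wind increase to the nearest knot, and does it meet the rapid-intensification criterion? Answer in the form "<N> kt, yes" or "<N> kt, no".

V₁: ΔP = 15, V ≈ 6.29 × 15^0.621 ≈ 33.81 kt.
V₂: ΔP = 38, V ≈ 6.29 × 38^0.621 ≈ 60.21 kt.
ΔV over 18 h = 26.40 kt → 24 h equivalent = 26.40 × 24/18 ≈ 35.20 kt.
35 kt ≥ 30 kt ⇒ rapid intensification.

35 kt, yes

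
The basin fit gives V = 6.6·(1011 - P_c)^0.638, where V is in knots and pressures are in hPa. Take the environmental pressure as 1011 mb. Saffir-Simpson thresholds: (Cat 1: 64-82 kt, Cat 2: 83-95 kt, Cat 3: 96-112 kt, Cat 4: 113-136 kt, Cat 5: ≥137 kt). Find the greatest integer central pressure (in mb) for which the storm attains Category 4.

Category 4 begins at V = 113 kt.
Required ΔP = (113/6.6)^(1/0.638) = 17.121^1.567 ≈ 85.79 mb.
P_c ≤ 1011 − 85.79 = 925.21, so the highest integer P_c is 925 mb.

925 mb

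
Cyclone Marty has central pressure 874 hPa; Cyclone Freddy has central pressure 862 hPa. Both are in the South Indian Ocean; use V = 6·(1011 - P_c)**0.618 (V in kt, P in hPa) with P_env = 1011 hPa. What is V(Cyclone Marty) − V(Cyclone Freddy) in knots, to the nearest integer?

-7 kt

Cyclone Marty: ΔP = 137; V ≈ 6 × 137^0.618 ≈ 125.50 kt.
Cyclone Freddy: ΔP = 149; V ≈ 6 × 149^0.618 ≈ 132.18 kt.
Difference ≈ 125.50 − 132.18 = -6.68 → -7 kt.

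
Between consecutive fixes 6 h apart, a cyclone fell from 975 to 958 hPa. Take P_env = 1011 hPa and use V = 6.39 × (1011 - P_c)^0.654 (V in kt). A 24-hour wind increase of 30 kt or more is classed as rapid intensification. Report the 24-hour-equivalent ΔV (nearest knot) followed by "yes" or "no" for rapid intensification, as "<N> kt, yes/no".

77 kt, yes

V₁: ΔP = 36, V ≈ 6.39 × 36^0.654 ≈ 66.58 kt.
V₂: ΔP = 53, V ≈ 6.39 × 53^0.654 ≈ 85.74 kt.
ΔV over 6 h = 19.16 kt → 24 h equivalent = 19.16 × 24/6 ≈ 76.64 kt.
77 kt ≥ 30 kt ⇒ rapid intensification.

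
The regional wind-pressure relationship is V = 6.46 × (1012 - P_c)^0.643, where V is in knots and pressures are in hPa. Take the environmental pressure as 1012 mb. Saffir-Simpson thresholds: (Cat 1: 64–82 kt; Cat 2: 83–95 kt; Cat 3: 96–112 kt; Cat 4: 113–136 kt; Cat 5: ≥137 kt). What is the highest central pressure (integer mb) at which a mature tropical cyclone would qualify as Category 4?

Category 4 begins at V = 113 kt.
Required ΔP = (113/6.46)^(1/0.643) = 17.492^1.555 ≈ 85.68 mb.
P_c ≤ 1012 − 85.68 = 926.32, so the highest integer P_c is 926 mb.

926 mb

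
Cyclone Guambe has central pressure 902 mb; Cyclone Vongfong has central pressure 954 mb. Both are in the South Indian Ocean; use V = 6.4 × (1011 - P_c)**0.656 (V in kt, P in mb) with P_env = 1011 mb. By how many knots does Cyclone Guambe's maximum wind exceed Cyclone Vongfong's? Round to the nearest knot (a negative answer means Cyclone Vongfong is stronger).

48 kt

Cyclone Guambe: ΔP = 109; V ≈ 6.4 × 109^0.656 ≈ 138.91 kt.
Cyclone Vongfong: ΔP = 57; V ≈ 6.4 × 57^0.656 ≈ 90.79 kt.
Difference ≈ 138.91 − 90.79 = 48.12 → 48 kt.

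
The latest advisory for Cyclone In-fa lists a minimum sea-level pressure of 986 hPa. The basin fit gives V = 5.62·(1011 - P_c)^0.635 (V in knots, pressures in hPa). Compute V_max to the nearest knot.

43 kt

ΔP = 1011 − 986 = 25 hPa.
25^0.635 ≈ 7.721.
V ≈ 5.62 × 7.721 ≈ 43.4 kt.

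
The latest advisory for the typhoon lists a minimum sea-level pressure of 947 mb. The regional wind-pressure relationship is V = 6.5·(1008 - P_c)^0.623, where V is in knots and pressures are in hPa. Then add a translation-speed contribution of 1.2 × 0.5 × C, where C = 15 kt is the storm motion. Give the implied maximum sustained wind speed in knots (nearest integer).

ΔP = 1008 − 947 = 61 mb.
61^0.623 ≈ 12.950.
V ≈ 6.5 × 12.950 ≈ 84.2 kt.
Translation term: 1.2 × 0.5 × 15 = 9 kt.
Corrected V ≈ 93.2 kt → 93 kt.

93 kt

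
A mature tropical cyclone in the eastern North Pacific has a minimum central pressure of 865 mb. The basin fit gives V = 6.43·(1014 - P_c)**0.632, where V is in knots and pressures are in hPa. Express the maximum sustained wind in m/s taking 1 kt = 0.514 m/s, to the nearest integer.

ΔP = 1014 − 865 = 149 mb.
V ≈ 6.43 × 149^0.632 = 6.43 × 23.629 ≈ 151.937 kt.
151.937 × 0.514 ≈ 78.10 m/s → 78 m/s.

78 m/s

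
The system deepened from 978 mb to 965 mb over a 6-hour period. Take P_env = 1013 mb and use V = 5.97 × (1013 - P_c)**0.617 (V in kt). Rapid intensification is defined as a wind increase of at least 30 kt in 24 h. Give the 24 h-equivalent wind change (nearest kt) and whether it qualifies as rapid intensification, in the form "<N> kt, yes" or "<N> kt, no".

V₁: ΔP = 35, V ≈ 5.97 × 35^0.617 ≈ 53.54 kt.
V₂: ΔP = 48, V ≈ 5.97 × 48^0.617 ≈ 65.06 kt.
ΔV over 6 h = 11.52 kt → 24 h equivalent = 11.52 × 24/6 ≈ 46.08 kt.
46 kt ≥ 30 kt ⇒ rapid intensification.

46 kt, yes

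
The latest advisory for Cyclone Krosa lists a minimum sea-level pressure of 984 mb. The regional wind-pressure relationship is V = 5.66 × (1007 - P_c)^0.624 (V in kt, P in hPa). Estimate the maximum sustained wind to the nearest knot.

40 kt

ΔP = 1007 − 984 = 23 mb.
23^0.624 ≈ 7.075.
V ≈ 5.66 × 7.075 ≈ 40.0 kt.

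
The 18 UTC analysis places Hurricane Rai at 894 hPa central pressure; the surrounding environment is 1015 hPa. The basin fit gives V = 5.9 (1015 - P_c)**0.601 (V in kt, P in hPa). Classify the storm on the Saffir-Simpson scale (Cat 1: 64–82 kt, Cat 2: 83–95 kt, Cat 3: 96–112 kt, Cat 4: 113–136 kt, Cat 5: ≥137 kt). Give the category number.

3

ΔP = 1015 − 894 = 121 hPa.
V ≈ 5.9 × 121^0.601 = 5.9 × 17.85 ≈ 105 kt.
105 kt falls in the Category 3 band.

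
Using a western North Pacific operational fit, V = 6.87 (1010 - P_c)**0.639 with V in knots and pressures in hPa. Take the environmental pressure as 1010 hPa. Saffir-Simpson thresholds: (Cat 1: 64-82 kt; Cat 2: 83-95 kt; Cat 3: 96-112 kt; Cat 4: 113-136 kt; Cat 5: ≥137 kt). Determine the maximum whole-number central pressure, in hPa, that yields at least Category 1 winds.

977 hPa

Category 1 begins at V = 64 kt.
Required ΔP = (64/6.87)^(1/0.639) = 9.316^1.565 ≈ 32.87 hPa.
P_c ≤ 1010 − 32.87 = 977.13, so the highest integer P_c is 977 hPa.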